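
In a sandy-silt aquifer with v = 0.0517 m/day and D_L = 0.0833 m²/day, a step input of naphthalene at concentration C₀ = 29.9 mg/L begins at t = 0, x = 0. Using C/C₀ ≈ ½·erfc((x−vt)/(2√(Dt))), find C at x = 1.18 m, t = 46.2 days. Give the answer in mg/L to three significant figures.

For a continuous step input, C/C₀ ≈ ½·erfc((x−vt)/(2√(Dt))).
vt = 0.0517 × 46.2 = 2.38854 m and 2√(Dt) = 2√(0.0833 × 46.2) = 3.923 m.
Argument (x−vt)/(2√(Dt)) = (1.18 − 2.38854)/3.923 = -0.3081; ½·erfc(-0.3081) = 0.6685.
C = 29.9 × 0.6685 = 20.0 mg/L.

20.0 mg/L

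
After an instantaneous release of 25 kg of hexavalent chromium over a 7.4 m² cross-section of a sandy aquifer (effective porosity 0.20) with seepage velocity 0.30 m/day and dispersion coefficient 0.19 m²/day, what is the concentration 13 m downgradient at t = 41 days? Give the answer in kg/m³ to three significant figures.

For an instantaneous plane source, C(x,t) = M/(n_e·A·√(4πDt)) · exp(−(x−vt)²/(4Dt)), with n_e·A the pore (flow) area.
Plume center vt = 0.30 × 41 = 12.3 m, so the well at 13 m is 0.7 m downgradient of the peak.
√(4πDt) = 9.894 m, giving peak height M/(n_e·A·√(4πDt)) = 25/(0.20 × 7.4 × 9.894) = 1.707 kg/m³.
(x−vt)²/(4Dt) = (0.7)²/(4 × 0.19 × 41) = 0.01573; exp(−0.01573) = 0.9844.
C = 1.707 × 0.9844 = 1.68 kg/m³.

1.68 kg/m³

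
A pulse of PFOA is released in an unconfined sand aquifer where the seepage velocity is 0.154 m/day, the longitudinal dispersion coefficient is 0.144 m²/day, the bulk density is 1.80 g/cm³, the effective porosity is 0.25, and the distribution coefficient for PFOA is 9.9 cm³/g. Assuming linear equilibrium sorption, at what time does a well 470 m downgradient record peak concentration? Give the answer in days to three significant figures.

Retardation factor R = 1 + ρ_b·K_d/n = 1 + 1.80 × 9.9/0.25 = 72.28.
Sorption retards both mechanisms: v_R = v/R = 0.002131 m/day, D_R = D/R = 0.001992 m²/day.
Peak time from v_R²t² + 2D_R t − x² = 0: t = (√(D_R² + v_R²x²) − D_R)/v_R².
√(D_R² + v_R²x²) = √(0.001992² + 0.002131² × 470²) = 1.002; v_R² = 4.541e-06.
t = (1.002 − 0.001992)/4.541e-06 = 220000 days.

220000 days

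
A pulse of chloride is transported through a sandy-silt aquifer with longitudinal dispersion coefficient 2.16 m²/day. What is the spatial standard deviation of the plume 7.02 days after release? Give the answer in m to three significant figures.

Dispersive spreading gives a Gaussian with σ² = 2Dt; advection only shifts the center.
σ = √(2 × 2.16 × 7.02) = 5.51 m.

5.51 m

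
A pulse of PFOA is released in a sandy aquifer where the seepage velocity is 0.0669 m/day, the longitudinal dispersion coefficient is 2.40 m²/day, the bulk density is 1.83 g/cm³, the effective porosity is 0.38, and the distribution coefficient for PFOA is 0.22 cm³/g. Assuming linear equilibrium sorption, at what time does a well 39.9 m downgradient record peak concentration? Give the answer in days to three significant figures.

547 days

Retardation factor R = 1 + ρ_b·K_d/n = 1 + 1.83 × 0.22/0.38 = 2.059.
Sorption retards both mechanisms: v_R = v/R = 0.03249 m/day, D_R = D/R = 1.166 m²/day.
Peak time from v_R²t² + 2D_R t − x² = 0: t = (√(D_R² + v_R²x²) − D_R)/v_R².
√(D_R² + v_R²x²) = √(1.166² + 0.03249² × 39.9²) = 1.744; v_R² = 0.001056.
t = (1.744 − 1.166)/0.001056 = 547 days.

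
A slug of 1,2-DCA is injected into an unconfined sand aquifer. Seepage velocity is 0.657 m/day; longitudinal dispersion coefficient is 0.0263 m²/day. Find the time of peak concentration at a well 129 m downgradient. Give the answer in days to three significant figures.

196 days

For the 1D instantaneous-source solution, setting ∂C/∂t = 0 at fixed x gives v²t² + 2Dt − x² = 0, so t = (√(D² + v²x²) − D)/v².
√(D² + v²x²) = √(0.0263² + 0.657² × 129²) = 84.75; v² = 0.431649.
t = (84.75 − 0.0263)/0.431649 = 196 days (vs. the pure-advection estimate x/v = 196 d).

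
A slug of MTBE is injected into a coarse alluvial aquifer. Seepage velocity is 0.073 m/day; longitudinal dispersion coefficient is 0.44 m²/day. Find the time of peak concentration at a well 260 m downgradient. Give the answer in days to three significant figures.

For the 1D instantaneous-source solution, setting ∂C/∂t = 0 at fixed x gives v²t² + 2Dt − x² = 0, so t = (√(D² + v²x²) − D)/v².
√(D² + v²x²) = √(0.44² + 0.073² × 260²) = 18.99; v² = 0.005329.
t = (18.99 − 0.44)/0.005329 = 3480 days (vs. the pure-advection estimate x/v = 3560 d).

3480 days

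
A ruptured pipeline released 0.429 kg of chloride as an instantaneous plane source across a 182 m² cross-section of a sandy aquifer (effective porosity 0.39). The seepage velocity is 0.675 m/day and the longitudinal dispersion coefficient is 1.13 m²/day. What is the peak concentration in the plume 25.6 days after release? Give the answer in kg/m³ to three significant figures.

The peak of an instantaneous 1D plume sits at x = vt; there the Gaussian factor is 1 and C_max = M/(n_e·A·√(4πDt)), where n_e·A is the pore area the mass is dissolved in.
√(4πDt) = √(4π × 1.13 × 25.6) = 19.07 m, so C_max = 0.429/(0.39 × 182 × 19.07) = 0.000317 kg/m³.

0.000317 kg/m³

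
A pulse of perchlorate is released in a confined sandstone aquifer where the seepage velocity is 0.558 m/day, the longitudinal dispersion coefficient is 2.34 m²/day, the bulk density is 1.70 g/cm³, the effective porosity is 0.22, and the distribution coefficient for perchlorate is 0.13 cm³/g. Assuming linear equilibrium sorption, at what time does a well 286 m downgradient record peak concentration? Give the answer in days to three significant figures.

1010 days

Retardation factor R = 1 + ρ_b·K_d/n = 1 + 1.70 × 0.13/0.22 = 2.005.
Sorption retards both mechanisms: v_R = v/R = 0.2783 m/day, D_R = D/R = 1.167 m²/day.
Peak time from v_R²t² + 2D_R t − x² = 0: t = (√(D_R² + v_R²x²) − D_R)/v_R².
√(D_R² + v_R²x²) = √(1.167² + 0.2783² × 286²) = 79.60; v_R² = 0.07745.
t = (79.60 − 1.167)/0.07745 = 1010 days.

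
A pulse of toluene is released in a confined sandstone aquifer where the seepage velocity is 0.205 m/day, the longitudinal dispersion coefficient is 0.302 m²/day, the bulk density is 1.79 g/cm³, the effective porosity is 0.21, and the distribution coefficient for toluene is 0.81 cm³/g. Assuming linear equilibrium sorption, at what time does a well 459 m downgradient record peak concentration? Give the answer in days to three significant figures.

Retardation factor R = 1 + ρ_b·K_d/n = 1 + 1.79 × 0.81/0.21 = 7.904.
Sorption retards both mechanisms: v_R = v/R = 0.02594 m/day, D_R = D/R = 0.03821 m²/day.
Peak time from v_R²t² + 2D_R t − x² = 0: t = (√(D_R² + v_R²x²) − D_R)/v_R².
√(D_R² + v_R²x²) = √(0.03821² + 0.02594² × 459²) = 11.91; v_R² = 0.0006729.
t = (11.91 − 0.03821)/0.0006729 = 17600 days.

17600 days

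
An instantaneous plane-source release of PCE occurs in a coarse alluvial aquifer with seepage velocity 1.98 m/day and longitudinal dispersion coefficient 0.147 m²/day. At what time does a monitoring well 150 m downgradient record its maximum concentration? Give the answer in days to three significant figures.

75.7 days

For the 1D instantaneous-source solution, setting ∂C/∂t = 0 at fixed x gives v²t² + 2Dt − x² = 0, so t = (√(D² + v²x²) − D)/v².
√(D² + v²x²) = √(0.147² + 1.98² × 150²) = 297.0; v² = 3.9204.
t = (297.0 − 0.147)/3.9204 = 75.7 days (vs. the pure-advection estimate x/v = 75.8 d).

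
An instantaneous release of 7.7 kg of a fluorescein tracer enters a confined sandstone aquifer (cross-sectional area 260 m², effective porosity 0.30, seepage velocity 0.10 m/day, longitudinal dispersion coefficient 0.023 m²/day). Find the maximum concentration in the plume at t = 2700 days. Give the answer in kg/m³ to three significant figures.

0.00353 kg/m³

The peak of an instantaneous 1D plume sits at x = vt; there the Gaussian factor is 1 and C_max = M/(n_e·A·√(4πDt)), where n_e·A is the pore area the mass is dissolved in.
√(4πDt) = √(4π × 0.023 × 2700) = 27.94 m, so C_max = 7.7/(0.30 × 260 × 27.94) = 0.00353 kg/m³.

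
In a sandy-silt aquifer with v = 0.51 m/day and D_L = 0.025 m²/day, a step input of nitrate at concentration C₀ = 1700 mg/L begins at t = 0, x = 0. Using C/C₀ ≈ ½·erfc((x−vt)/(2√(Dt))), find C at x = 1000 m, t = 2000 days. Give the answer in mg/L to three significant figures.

For a continuous step input, C/C₀ ≈ ½·erfc((x−vt)/(2√(Dt))).
vt = 0.51 × 2000 = 1020 m and 2√(Dt) = 2√(0.025 × 2000) = 14.14 m.
Argument (x−vt)/(2√(Dt)) = (1000 − 1020)/14.14 = -1.414; ½·erfc(-1.414) = 0.9772.
C = 1700 × 0.9772 = 1660 mg/L.

1660 mg/L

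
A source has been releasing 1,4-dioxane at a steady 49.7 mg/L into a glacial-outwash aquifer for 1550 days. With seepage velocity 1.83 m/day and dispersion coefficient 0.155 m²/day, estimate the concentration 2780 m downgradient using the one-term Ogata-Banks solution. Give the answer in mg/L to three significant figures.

49.5 mg/L

For a continuous step input, C/C₀ ≈ ½·erfc((x−vt)/(2√(Dt))).
vt = 1.83 × 1550 = 2836.5 m and 2√(Dt) = 2√(0.155 × 1550) = 31.00 m.
Argument (x−vt)/(2√(Dt)) = (2780 − 2836.5)/31.00 = -1.823; ½·erfc(-1.823) = 0.9950.
C = 49.7 × 0.9950 = 49.5 mg/L.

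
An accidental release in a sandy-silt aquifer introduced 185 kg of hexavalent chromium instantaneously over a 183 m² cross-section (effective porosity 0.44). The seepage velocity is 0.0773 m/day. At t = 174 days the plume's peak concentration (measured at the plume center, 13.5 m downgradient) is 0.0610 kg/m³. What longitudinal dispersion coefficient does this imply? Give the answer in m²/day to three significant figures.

0.649 m²/day

At the plume center C_max = M/(n_e·A·√(4πDt)), so D = M²/(4πt·(n_e·A·C_max)²).
n_e·A·C_max = 0.44 × 183 × 0.0610 = 4.912 kg/m.
D = 185²/(4π × 174 × 4.912²) = 0.649 m²/day.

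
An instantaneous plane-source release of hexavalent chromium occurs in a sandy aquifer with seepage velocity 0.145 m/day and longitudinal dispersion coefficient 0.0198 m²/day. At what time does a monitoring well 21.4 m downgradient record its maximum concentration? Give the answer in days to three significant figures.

For the 1D instantaneous-source solution, setting ∂C/∂t = 0 at fixed x gives v²t² + 2Dt − x² = 0, so t = (√(D² + v²x²) − D)/v².
√(D² + v²x²) = √(0.0198² + 0.145² × 21.4²) = 3.103; v² = 0.021025.
t = (3.103 − 0.0198)/0.021025 = 147 days (vs. the pure-advection estimate x/v = 148 d).

147 days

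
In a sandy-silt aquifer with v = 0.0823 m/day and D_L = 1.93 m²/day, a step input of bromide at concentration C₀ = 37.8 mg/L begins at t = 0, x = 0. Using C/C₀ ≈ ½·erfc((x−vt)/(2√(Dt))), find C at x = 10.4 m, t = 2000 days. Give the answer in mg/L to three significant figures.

36.3 mg/L

For a continuous step input, C/C₀ ≈ ½·erfc((x−vt)/(2√(Dt))).
vt = 0.0823 × 2000 = 164.6 m and 2√(Dt) = 2√(1.93 × 2000) = 124.3 m.
Argument (x−vt)/(2√(Dt)) = (10.4 − 164.6)/124.3 = -1.241; ½·erfc(-1.241) = 0.9604.
C = 37.8 × 0.9604 = 36.3 mg/L.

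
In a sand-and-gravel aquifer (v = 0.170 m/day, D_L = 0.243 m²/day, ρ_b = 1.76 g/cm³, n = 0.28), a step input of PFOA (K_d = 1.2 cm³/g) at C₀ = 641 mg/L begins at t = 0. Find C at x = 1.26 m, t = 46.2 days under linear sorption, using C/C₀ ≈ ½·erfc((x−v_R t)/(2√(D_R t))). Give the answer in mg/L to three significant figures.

267 mg/L

Retardation factor R = 1 + ρ_b·K_d/n = 1 + 1.76 × 1.2/0.28 = 8.543.
Sorption retards both mechanisms: v_R = v/R = 0.01990 m/day, D_R = D/R = 0.02844 m²/day.
v_R·t = 0.01990 × 46.2 = 0.91938 m; 2√(D_R t) = 2.293 m; argument = (1.26 − 0.91938)/2.293 = 0.1485.
C = C₀ × ½·erfc(0.1485) = 641 × 0.4168 = 267 mg/L.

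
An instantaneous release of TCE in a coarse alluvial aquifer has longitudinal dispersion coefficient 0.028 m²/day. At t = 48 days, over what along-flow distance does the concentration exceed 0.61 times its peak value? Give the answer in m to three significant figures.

The plume is Gaussian with σ = √(2Dt) = √(2 × 0.028 × 48) = 1.640 m.
C/C_peak = exp(−Δx²/(2σ²)) = 0.61 ⇒ Δx = σ·√(−2 ln 0.61) = 1.640 × 0.9943 = 1.631 m.
Width = 2Δx = 3.26 m.

3.26 m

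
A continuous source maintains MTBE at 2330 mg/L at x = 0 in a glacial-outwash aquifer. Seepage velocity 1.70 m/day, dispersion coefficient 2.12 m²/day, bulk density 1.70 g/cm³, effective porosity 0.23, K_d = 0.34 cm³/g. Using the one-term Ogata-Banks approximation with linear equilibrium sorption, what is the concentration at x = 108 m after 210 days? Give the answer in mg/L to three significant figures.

802 mg/L

Retardation factor R = 1 + ρ_b·K_d/n = 1 + 1.70 × 0.34/0.23 = 3.513.
Sorption retards both mechanisms: v_R = v/R = 0.4839 m/day, D_R = D/R = 0.6035 m²/day.
v_R·t = 0.4839 × 210 = 101.619 m; 2√(D_R t) = 22.52 m; argument = (108 − 101.619)/22.52 = 0.2833.
C = C₀ × ½·erfc(0.2833) = 2330 × 0.3443 = 802 mg/L.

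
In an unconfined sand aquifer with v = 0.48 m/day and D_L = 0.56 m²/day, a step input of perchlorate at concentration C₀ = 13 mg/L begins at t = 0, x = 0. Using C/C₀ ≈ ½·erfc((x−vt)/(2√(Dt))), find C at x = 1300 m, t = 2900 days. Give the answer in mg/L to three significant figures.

12.3 mg/L

For a continuous step input, C/C₀ ≈ ½·erfc((x−vt)/(2√(Dt))).
vt = 0.48 × 2900 = 1392 m and 2√(Dt) = 2√(0.56 × 2900) = 80.60 m.
Argument (x−vt)/(2√(Dt)) = (1300 − 1392)/80.60 = -1.141; ½·erfc(-1.141) = 0.9467.
C = 13 × 0.9467 = 12.3 mg/L.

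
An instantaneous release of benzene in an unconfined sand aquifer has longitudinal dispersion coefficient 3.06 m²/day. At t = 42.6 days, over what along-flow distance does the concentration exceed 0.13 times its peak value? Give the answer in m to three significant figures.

65.2 m

The plume is Gaussian with σ = √(2Dt) = √(2 × 3.06 × 42.6) = 16.15 m.
C/C_peak = exp(−Δx²/(2σ²)) = 0.13 ⇒ Δx = σ·√(−2 ln 0.13) = 16.15 × 2.020 = 32.62 m.
Width = 2Δx = 65.2 m.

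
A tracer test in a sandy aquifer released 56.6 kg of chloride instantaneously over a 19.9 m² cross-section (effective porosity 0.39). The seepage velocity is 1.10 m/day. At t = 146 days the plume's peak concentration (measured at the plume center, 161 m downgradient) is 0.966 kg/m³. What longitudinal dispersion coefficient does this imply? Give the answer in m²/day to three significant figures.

0.0311 m²/day

At the plume center C_max = M/(n_e·A·√(4πDt)), so D = M²/(4πt·(n_e·A·C_max)²).
n_e·A·C_max = 0.39 × 19.9 × 0.966 = 7.497 kg/m.
D = 56.6²/(4π × 146 × 7.497²) = 0.0311 m²/day.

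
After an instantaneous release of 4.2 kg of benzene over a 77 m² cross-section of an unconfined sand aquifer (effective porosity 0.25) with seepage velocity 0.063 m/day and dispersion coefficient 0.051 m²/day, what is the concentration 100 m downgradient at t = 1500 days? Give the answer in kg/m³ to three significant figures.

For an instantaneous plane source, C(x,t) = M/(n_e·A·√(4πDt)) · exp(−(x−vt)²/(4Dt)), with n_e·A the pore (flow) area.
Plume center vt = 0.063 × 1500 = 94.5 m, so the well at 100 m is 5.5 m downgradient of the peak.
√(4πDt) = 31.01 m, giving peak height M/(n_e·A·√(4πDt)) = 4.2/(0.25 × 77 × 31.01) = 0.007036 kg/m³.
(x−vt)²/(4Dt) = (5.5)²/(4 × 0.051 × 1500) = 0.09886; exp(−0.09886) = 0.9059.
C = 0.007036 × 0.9059 = 0.00637 kg/m³.

0.00637 kg/m³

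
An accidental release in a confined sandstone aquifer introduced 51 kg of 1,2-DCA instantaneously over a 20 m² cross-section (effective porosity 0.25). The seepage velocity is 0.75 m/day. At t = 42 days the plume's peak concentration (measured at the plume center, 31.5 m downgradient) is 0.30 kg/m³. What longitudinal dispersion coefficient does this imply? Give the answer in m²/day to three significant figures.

2.19 m²/day

At the plume center C_max = M/(n_e·A·√(4πDt)), so D = M²/(4πt·(n_e·A·C_max)²).
n_e·A·C_max = 0.25 × 20 × 0.30 = 1.500 kg/m.
D = 51²/(4π × 42 × 1.500²) = 2.19 m²/day.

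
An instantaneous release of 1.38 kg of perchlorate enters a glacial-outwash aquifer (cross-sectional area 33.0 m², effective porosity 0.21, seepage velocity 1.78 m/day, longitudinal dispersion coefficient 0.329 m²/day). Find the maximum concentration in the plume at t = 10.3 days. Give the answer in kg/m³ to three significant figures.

0.0305 kg/m³

The peak of an instantaneous 1D plume sits at x = vt; there the Gaussian factor is 1 and C_max = M/(n_e·A·√(4πDt)), where n_e·A is the pore area the mass is dissolved in.
√(4πDt) = √(4π × 0.329 × 10.3) = 6.526 m, so C_max = 1.38/(0.21 × 33.0 × 6.526) = 0.0305 kg/m³.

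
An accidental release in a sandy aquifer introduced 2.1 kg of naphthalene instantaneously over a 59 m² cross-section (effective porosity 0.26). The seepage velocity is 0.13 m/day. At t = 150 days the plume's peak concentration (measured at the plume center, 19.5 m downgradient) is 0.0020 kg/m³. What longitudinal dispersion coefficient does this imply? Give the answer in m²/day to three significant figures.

At the plume center C_max = M/(n_e·A·√(4πDt)), so D = M²/(4πt·(n_e·A·C_max)²).
n_e·A·C_max = 0.26 × 59 × 0.0020 = 0.03068 kg/m.
D = 2.1²/(4π × 150 × 0.03068²) = 2.49 m²/day.

2.49 m²/day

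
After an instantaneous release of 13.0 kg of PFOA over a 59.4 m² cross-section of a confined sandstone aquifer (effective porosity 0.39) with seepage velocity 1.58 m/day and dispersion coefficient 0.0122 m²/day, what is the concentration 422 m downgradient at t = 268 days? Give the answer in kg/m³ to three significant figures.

0.0747 kg/m³

For an instantaneous plane source, C(x,t) = M/(n_e·A·√(4πDt)) · exp(−(x−vt)²/(4Dt)), with n_e·A the pore (flow) area.
Plume center vt = 1.58 × 268 = 423.44 m, so the well at 422 m is 1.44 m upgradient of the peak.
√(4πDt) = 6.410 m, giving peak height M/(n_e·A·√(4πDt)) = 13.0/(0.39 × 59.4 × 6.410) = 0.08755 kg/m³.
(x−vt)²/(4Dt) = (-1.44)²/(4 × 0.0122 × 268) = 0.1586; exp(−0.1586) = 0.8533.
C = 0.08755 × 0.8533 = 0.0747 kg/m³.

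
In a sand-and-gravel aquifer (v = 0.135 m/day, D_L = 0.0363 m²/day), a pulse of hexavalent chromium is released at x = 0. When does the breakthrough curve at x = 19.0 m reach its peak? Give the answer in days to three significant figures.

For the 1D instantaneous-source solution, setting ∂C/∂t = 0 at fixed x gives v²t² + 2Dt − x² = 0, so t = (√(D² + v²x²) − D)/v².
√(D² + v²x²) = √(0.0363² + 0.135² × 19.0²) = 2.565; v² = 0.018225.
t = (2.565 − 0.0363)/0.018225 = 139 days (vs. the pure-advection estimate x/v = 141 d).

139 days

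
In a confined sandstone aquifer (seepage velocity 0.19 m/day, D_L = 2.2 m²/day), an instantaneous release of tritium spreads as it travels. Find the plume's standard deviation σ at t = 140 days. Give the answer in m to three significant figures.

Dispersive spreading gives a Gaussian with σ² = 2Dt; advection only shifts the center.
σ = √(2 × 2.2 × 140) = 24.8 m.

24.8 m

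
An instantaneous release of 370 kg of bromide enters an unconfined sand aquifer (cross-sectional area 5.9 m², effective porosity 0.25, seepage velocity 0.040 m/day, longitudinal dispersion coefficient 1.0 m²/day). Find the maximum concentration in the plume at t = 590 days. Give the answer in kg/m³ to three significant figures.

The peak of an instantaneous 1D plume sits at x = vt; there the Gaussian factor is 1 and C_max = M/(n_e·A·√(4πDt)), where n_e·A is the pore area the mass is dissolved in.
√(4πDt) = √(4π × 1.0 × 590) = 86.11 m, so C_max = 370/(0.25 × 5.9 × 86.11) = 2.91 kg/m³.

2.91 kg/m³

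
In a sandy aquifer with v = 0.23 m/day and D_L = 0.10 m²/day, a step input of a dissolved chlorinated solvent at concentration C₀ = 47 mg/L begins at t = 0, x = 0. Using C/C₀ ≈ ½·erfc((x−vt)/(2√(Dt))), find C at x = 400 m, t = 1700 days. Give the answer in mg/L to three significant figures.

For a continuous step input, C/C₀ ≈ ½·erfc((x−vt)/(2√(Dt))).
vt = 0.23 × 1700 = 391 m and 2√(Dt) = 2√(0.10 × 1700) = 26.08 m.
Argument (x−vt)/(2√(Dt)) = (400 − 391)/26.08 = 0.3451; ½·erfc(0.3451) = 0.3128.
C = 47 × 0.3128 = 14.7 mg/L.

14.7 mg/L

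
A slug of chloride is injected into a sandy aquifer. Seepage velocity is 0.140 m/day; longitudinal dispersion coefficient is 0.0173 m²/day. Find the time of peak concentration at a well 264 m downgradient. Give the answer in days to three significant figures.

For the 1D instantaneous-source solution, setting ∂C/∂t = 0 at fixed x gives v²t² + 2Dt − x² = 0, so t = (√(D² + v²x²) − D)/v².
√(D² + v²x²) = √(0.0173² + 0.140² × 264²) = 36.96; v² = 0.0196.
t = (36.96 − 0.0173)/0.0196 = 1880 days (vs. the pure-advection estimate x/v = 1890 d).

1880 days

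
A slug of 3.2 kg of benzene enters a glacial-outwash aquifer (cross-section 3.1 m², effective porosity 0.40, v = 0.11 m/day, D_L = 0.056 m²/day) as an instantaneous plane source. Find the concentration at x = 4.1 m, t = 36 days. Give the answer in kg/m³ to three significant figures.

0.511 kg/m³

For an instantaneous plane source, C(x,t) = M/(n_e·A·√(4πDt)) · exp(−(x−vt)²/(4Dt)), with n_e·A the pore (flow) area.
Plume center vt = 0.11 × 36 = 3.96 m, so the well at 4.1 m is 0.14 m downgradient of the peak.
√(4πDt) = 5.033 m, giving peak height M/(n_e·A·√(4πDt)) = 3.2/(0.40 × 3.1 × 5.033) = 0.5127 kg/m³.
(x−vt)²/(4Dt) = (0.14)²/(4 × 0.056 × 36) = 0.002431; exp(−0.002431) = 0.9976.
C = 0.5127 × 0.9976 = 0.511 kg/m³.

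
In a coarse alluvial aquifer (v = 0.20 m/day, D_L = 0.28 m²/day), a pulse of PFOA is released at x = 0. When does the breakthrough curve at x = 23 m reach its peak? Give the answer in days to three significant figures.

For the 1D instantaneous-source solution, setting ∂C/∂t = 0 at fixed x gives v²t² + 2Dt − x² = 0, so t = (√(D² + v²x²) − D)/v².
√(D² + v²x²) = √(0.28² + 0.20² × 23²) = 4.609; v² = 0.04.
t = (4.609 − 0.28)/0.04 = 108 days (vs. the pure-advection estimate x/v = 115 d).

108 days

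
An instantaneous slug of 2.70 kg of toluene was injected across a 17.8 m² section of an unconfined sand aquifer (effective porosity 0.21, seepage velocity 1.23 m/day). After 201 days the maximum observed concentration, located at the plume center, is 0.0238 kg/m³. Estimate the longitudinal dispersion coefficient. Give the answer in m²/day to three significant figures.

At the plume center C_max = M/(n_e·A·√(4πDt)), so D = M²/(4πt·(n_e·A·C_max)²).
n_e·A·C_max = 0.21 × 17.8 × 0.0238 = 0.08896 kg/m.
D = 2.70²/(4π × 201 × 0.08896²) = 0.365 m²/day.

0.365 m²/day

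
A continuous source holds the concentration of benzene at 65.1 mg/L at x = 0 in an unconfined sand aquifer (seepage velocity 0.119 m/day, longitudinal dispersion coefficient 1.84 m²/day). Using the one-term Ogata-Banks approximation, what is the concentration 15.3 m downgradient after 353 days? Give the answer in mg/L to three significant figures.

For a continuous step input, C/C₀ ≈ ½·erfc((x−vt)/(2√(Dt))).
vt = 0.119 × 353 = 42.007 m and 2√(Dt) = 2√(1.84 × 353) = 50.97 m.
Argument (x−vt)/(2√(Dt)) = (15.3 − 42.007)/50.97 = -0.5240; ½·erfc(-0.5240) = 0.7707.
C = 65.1 × 0.7707 = 50.2 mg/L.

50.2 mg/L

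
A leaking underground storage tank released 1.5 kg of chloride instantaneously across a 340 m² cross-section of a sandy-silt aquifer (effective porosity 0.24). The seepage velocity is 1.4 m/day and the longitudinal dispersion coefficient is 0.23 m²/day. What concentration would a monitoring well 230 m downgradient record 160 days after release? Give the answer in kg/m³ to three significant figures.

For an instantaneous plane source, C(x,t) = M/(n_e·A·√(4πDt)) · exp(−(x−vt)²/(4Dt)), with n_e·A the pore (flow) area.
Plume center vt = 1.4 × 160 = 224 m, so the well at 230 m is 6 m downgradient of the peak.
√(4πDt) = 21.50 m, giving peak height M/(n_e·A·√(4πDt)) = 1.5/(0.24 × 340 × 21.50) = 0.0008550 kg/m³.
(x−vt)²/(4Dt) = (6)²/(4 × 0.23 × 160) = 0.2446; exp(−0.2446) = 0.7830.
C = 0.0008550 × 0.7830 = 0.000669 kg/m³.

0.000669 kg/m³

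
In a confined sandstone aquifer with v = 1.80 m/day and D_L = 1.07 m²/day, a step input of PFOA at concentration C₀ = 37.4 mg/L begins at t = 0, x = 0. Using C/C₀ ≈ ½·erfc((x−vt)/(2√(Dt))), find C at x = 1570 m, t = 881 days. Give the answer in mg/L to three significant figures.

24.0 mg/L

For a continuous step input, C/C₀ ≈ ½·erfc((x−vt)/(2√(Dt))).
vt = 1.80 × 881 = 1585.8 m and 2√(Dt) = 2√(1.07 × 881) = 61.41 m.
Argument (x−vt)/(2√(Dt)) = (1570 − 1585.8)/61.41 = -0.2573; ½·erfc(-0.2573) = 0.6420.
C = 37.4 × 0.6420 = 24.0 mg/L.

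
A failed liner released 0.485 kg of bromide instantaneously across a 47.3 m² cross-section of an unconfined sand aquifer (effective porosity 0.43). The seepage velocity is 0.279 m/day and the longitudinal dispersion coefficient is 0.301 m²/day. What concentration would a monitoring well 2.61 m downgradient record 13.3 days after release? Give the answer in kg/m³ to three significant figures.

For an instantaneous plane source, C(x,t) = M/(n_e·A·√(4πDt)) · exp(−(x−vt)²/(4Dt)), with n_e·A the pore (flow) area.
Plume center vt = 0.279 × 13.3 = 3.7107 m, so the well at 2.61 m is 1.1007 m upgradient of the peak.
√(4πDt) = 7.093 m, giving peak height M/(n_e·A·√(4πDt)) = 0.485/(0.43 × 47.3 × 7.093) = 0.003362 kg/m³.
(x−vt)²/(4Dt) = (-1.1007)²/(4 × 0.301 × 13.3) = 0.07566; exp(−0.07566) = 0.9271.
C = 0.003362 × 0.9271 = 0.00312 kg/m³.

0.00312 kg/m³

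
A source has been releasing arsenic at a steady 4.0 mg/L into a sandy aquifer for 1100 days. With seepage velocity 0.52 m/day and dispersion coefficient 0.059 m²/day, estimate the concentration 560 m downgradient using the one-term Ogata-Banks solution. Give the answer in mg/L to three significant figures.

3.42 mg/L

For a continuous step input, C/C₀ ≈ ½·erfc((x−vt)/(2√(Dt))).
vt = 0.52 × 1100 = 572 m and 2√(Dt) = 2√(0.059 × 1100) = 16.11 m.
Argument (x−vt)/(2√(Dt)) = (560 − 572)/16.11 = -0.7449; ½·erfc(-0.7449) = 0.8539.
C = 4.0 × 0.8539 = 3.42 mg/L.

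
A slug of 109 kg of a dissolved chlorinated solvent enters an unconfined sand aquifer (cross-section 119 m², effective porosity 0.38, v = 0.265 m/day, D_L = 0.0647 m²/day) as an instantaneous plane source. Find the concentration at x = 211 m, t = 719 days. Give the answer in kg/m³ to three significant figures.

For an instantaneous plane source, C(x,t) = M/(n_e·A·√(4πDt)) · exp(−(x−vt)²/(4Dt)), with n_e·A the pore (flow) area.
Plume center vt = 0.265 × 719 = 190.535 m, so the well at 211 m is 20.465 m downgradient of the peak.
√(4πDt) = 24.18 m, giving peak height M/(n_e·A·√(4πDt)) = 109/(0.38 × 119 × 24.18) = 0.09969 kg/m³.
(x−vt)²/(4Dt) = (20.465)²/(4 × 0.0647 × 719) = 2.251; exp(−2.251) = 0.1053.
C = 0.09969 × 0.1053 = 0.0105 kg/m³.

0.0105 kg/m³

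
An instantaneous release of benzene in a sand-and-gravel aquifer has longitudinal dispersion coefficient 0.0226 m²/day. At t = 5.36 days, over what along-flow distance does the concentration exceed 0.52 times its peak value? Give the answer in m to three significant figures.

1.13 m

The plume is Gaussian with σ = √(2Dt) = √(2 × 0.0226 × 5.36) = 0.4922 m.
C/C_peak = exp(−Δx²/(2σ²)) = 0.52 ⇒ Δx = σ·√(−2 ln 0.52) = 0.4922 × 1.144 = 0.5631 m.
Width = 2Δx = 1.13 m.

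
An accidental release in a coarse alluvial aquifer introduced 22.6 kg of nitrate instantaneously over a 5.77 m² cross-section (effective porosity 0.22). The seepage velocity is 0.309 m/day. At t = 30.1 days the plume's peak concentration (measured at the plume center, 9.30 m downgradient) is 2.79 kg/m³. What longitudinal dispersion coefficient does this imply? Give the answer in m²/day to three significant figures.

At the plume center C_max = M/(n_e·A·√(4πDt)), so D = M²/(4πt·(n_e·A·C_max)²).
n_e·A·C_max = 0.22 × 5.77 × 2.79 = 3.542 kg/m.
D = 22.6²/(4π × 30.1 × 3.542²) = 0.108 m²/day.

0.108 m²/day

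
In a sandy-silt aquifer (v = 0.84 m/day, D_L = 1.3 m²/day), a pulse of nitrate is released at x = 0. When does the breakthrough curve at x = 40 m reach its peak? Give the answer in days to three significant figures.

For the 1D instantaneous-source solution, setting ∂C/∂t = 0 at fixed x gives v²t² + 2Dt − x² = 0, so t = (√(D² + v²x²) − D)/v².
√(D² + v²x²) = √(1.3² + 0.84² × 40²) = 33.63; v² = 0.7056.
t = (33.63 − 1.3)/0.7056 = 45.8 days (vs. the pure-advection estimate x/v = 47.6 d).

45.8 days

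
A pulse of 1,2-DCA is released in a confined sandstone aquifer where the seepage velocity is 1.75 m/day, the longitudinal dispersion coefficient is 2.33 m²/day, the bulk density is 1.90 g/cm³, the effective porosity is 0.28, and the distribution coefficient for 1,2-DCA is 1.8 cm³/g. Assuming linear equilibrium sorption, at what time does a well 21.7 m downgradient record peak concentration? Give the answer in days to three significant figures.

Retardation factor R = 1 + ρ_b·K_d/n = 1 + 1.90 × 1.8/0.28 = 13.21.
Sorption retards both mechanisms: v_R = v/R = 0.1325 m/day, D_R = D/R = 0.1764 m²/day.
Peak time from v_R²t² + 2D_R t − x² = 0: t = (√(D_R² + v_R²x²) − D_R)/v_R².
√(D_R² + v_R²x²) = √(0.1764² + 0.1325² × 21.7²) = 2.881; v_R² = 0.01756.
t = (2.881 − 0.1764)/0.01756 = 154 days.

154 days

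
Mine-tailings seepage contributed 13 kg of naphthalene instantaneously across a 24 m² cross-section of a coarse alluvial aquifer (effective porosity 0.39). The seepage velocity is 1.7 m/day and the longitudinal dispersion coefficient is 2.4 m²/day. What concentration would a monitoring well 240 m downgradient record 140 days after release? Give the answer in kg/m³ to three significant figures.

0.0213 kg/m³

For an instantaneous plane source, C(x,t) = M/(n_e·A·√(4πDt)) · exp(−(x−vt)²/(4Dt)), with n_e·A the pore (flow) area.
Plume center vt = 1.7 × 140 = 238 m, so the well at 240 m is 2 m downgradient of the peak.
√(4πDt) = 64.98 m, giving peak height M/(n_e·A·√(4πDt)) = 13/(0.39 × 24 × 64.98) = 0.02137 kg/m³.
(x−vt)²/(4Dt) = (2)²/(4 × 2.4 × 140) = 0.002976; exp(−0.002976) = 0.9970.
C = 0.02137 × 0.9970 = 0.0213 kg/m³.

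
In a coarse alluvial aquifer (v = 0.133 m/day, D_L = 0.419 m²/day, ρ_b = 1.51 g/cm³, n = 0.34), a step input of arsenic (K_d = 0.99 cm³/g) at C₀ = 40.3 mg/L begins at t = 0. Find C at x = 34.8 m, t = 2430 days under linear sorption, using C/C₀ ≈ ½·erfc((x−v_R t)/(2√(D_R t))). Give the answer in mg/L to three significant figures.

36.3 mg/L

Retardation factor R = 1 + ρ_b·K_d/n = 1 + 1.51 × 0.99/0.34 = 5.397.
Sorption retards both mechanisms: v_R = v/R = 0.02464 m/day, D_R = D/R = 0.07764 m²/day.
v_R·t = 0.02464 × 2430 = 59.8752 m; 2√(D_R t) = 27.47 m; argument = (34.8 − 59.8752)/27.47 = -0.9128.
C = C₀ × ½·erfc(-0.9128) = 40.3 × 0.9016 = 36.3 mg/L.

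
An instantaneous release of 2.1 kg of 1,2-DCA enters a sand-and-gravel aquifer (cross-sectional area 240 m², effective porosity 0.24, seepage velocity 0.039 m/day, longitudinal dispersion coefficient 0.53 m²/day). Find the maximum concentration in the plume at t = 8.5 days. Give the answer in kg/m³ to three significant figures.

0.00485 kg/m³

The peak of an instantaneous 1D plume sits at x = vt; there the Gaussian factor is 1 and C_max = M/(n_e·A·√(4πDt)), where n_e·A is the pore area the mass is dissolved in.
√(4πDt) = √(4π × 0.53 × 8.5) = 7.524 m, so C_max = 2.1/(0.24 × 240 × 7.524) = 0.00485 kg/m³.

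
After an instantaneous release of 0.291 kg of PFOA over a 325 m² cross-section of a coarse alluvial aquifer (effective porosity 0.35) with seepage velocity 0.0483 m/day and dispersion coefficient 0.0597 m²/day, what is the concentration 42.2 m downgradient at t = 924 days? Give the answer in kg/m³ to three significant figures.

9.46e-05 kg/m³

For an instantaneous plane source, C(x,t) = M/(n_e·A·√(4πDt)) · exp(−(x−vt)²/(4Dt)), with n_e·A the pore (flow) area.
Plume center vt = 0.0483 × 924 = 44.6292 m, so the well at 42.2 m is 2.4292 m upgradient of the peak.
√(4πDt) = 26.33 m, giving peak height M/(n_e·A·√(4πDt)) = 0.291/(0.35 × 325 × 26.33) = 9.716e-05 kg/m³.
(x−vt)²/(4Dt) = (-2.4292)²/(4 × 0.0597 × 924) = 0.02674; exp(−0.02674) = 0.9736.
C = 9.716e-05 × 0.9736 = 9.46e-05 kg/m³.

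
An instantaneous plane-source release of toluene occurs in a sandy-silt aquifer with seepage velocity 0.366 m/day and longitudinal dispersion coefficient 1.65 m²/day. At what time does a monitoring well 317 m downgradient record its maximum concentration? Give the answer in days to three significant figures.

For the 1D instantaneous-source solution, setting ∂C/∂t = 0 at fixed x gives v²t² + 2Dt − x² = 0, so t = (√(D² + v²x²) − D)/v².
√(D² + v²x²) = √(1.65² + 0.366² × 317²) = 116.0; v² = 0.133956.
t = (116.0 − 1.65)/0.133956 = 854 days (vs. the pure-advection estimate x/v = 866 d).

854 days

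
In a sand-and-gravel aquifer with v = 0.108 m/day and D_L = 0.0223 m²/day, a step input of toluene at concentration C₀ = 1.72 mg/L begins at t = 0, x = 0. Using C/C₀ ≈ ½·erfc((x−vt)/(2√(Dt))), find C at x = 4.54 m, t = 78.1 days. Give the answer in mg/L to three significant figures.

For a continuous step input, C/C₀ ≈ ½·erfc((x−vt)/(2√(Dt))).
vt = 0.108 × 78.1 = 8.4348 m and 2√(Dt) = 2√(0.0223 × 78.1) = 2.639 m.
Argument (x−vt)/(2√(Dt)) = (4.54 − 8.4348)/2.639 = -1.476; ½·erfc(-1.476) = 0.9816.
C = 1.72 × 0.9816 = 1.69 mg/L.

1.69 mg/L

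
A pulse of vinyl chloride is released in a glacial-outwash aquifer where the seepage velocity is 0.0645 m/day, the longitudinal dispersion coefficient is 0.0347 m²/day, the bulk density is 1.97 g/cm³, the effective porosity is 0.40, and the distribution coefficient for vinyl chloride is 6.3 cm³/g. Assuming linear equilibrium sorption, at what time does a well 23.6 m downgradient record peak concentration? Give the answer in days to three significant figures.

Retardation factor R = 1 + ρ_b·K_d/n = 1 + 1.97 × 6.3/0.40 = 32.03.
Sorption retards both mechanisms: v_R = v/R = 0.002014 m/day, D_R = D/R = 0.001083 m²/day.
Peak time from v_R²t² + 2D_R t − x² = 0: t = (√(D_R² + v_R²x²) − D_R)/v_R².
√(D_R² + v_R²x²) = √(0.001083² + 0.002014² × 23.6²) = 0.04754; v_R² = 4.056e-06.
t = (0.04754 − 0.001083)/4.056e-06 = 11500 days.

11500 days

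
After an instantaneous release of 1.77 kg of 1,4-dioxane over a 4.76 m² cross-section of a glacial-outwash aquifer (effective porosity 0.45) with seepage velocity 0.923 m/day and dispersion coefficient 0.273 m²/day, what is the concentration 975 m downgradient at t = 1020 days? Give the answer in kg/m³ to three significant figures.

For an instantaneous plane source, C(x,t) = M/(n_e·A·√(4πDt)) · exp(−(x−vt)²/(4Dt)), with n_e·A the pore (flow) area.
Plume center vt = 0.923 × 1020 = 941.46 m, so the well at 975 m is 33.54 m downgradient of the peak.
√(4πDt) = 59.15 m, giving peak height M/(n_e·A·√(4πDt)) = 1.77/(0.45 × 4.76 × 59.15) = 0.01397 kg/m³.
(x−vt)²/(4Dt) = (33.54)²/(4 × 0.273 × 1020) = 1.010; exp(−1.010) = 0.3642.
C = 0.01397 × 0.3642 = 0.00509 kg/m³.

0.00509 kg/m³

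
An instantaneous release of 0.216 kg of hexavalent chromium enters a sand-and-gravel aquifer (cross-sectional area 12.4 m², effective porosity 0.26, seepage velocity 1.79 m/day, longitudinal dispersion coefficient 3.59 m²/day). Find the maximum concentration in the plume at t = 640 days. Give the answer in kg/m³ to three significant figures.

The peak of an instantaneous 1D plume sits at x = vt; there the Gaussian factor is 1 and C_max = M/(n_e·A·√(4πDt)), where n_e·A is the pore area the mass is dissolved in.
√(4πDt) = √(4π × 3.59 × 640) = 169.9 m, so C_max = 0.216/(0.26 × 12.4 × 169.9) = 0.000394 kg/m³.

0.000394 kg/m³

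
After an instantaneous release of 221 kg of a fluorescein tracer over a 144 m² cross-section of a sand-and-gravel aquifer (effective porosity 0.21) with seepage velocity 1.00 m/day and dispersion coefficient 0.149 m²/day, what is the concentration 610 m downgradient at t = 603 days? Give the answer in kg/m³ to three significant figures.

0.190 kg/m³

For an instantaneous plane source, C(x,t) = M/(n_e·A·√(4πDt)) · exp(−(x−vt)²/(4Dt)), with n_e·A the pore (flow) area.
Plume center vt = 1.00 × 603 = 603 m, so the well at 610 m is 7 m downgradient of the peak.
√(4πDt) = 33.60 m, giving peak height M/(n_e·A·√(4πDt)) = 221/(0.21 × 144 × 33.60) = 0.2175 kg/m³.
(x−vt)²/(4Dt) = (7)²/(4 × 0.149 × 603) = 0.1363; exp(−0.1363) = 0.8726.
C = 0.2175 × 0.8726 = 0.190 kg/m³.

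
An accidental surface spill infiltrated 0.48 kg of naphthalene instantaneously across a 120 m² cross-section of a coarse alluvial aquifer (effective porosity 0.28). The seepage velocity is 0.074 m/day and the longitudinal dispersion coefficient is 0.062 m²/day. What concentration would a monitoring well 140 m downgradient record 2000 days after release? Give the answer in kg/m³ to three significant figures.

For an instantaneous plane source, C(x,t) = M/(n_e·A·√(4πDt)) · exp(−(x−vt)²/(4Dt)), with n_e·A the pore (flow) area.
Plume center vt = 0.074 × 2000 = 148 m, so the well at 140 m is 8 m upgradient of the peak.
√(4πDt) = 39.47 m, giving peak height M/(n_e·A·√(4πDt)) = 0.48/(0.28 × 120 × 39.47) = 0.0003619 kg/m³.
(x−vt)²/(4Dt) = (-8)²/(4 × 0.062 × 2000) = 0.1290; exp(−0.1290) = 0.8790.
C = 0.0003619 × 0.8790 = 0.000318 kg/m³.

0.000318 kg/m³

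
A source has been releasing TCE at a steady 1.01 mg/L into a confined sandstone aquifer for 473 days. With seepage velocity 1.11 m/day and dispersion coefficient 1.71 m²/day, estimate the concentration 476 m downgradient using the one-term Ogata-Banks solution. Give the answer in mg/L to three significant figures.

For a continuous step input, C/C₀ ≈ ½·erfc((x−vt)/(2√(Dt))).
vt = 1.11 × 473 = 525.03 m and 2√(Dt) = 2√(1.71 × 473) = 56.88 m.
Argument (x−vt)/(2√(Dt)) = (476 − 525.03)/56.88 = -0.8620; ½·erfc(-0.8620) = 0.8886.
C = 1.01 × 0.8886 = 0.897 mg/L.

0.897 mg/L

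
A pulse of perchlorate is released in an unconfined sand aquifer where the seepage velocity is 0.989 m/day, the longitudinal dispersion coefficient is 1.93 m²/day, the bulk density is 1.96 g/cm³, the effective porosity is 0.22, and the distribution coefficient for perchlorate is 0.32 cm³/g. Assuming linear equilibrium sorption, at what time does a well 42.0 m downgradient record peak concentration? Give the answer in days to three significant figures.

Retardation factor R = 1 + ρ_b·K_d/n = 1 + 1.96 × 0.32/0.22 = 3.851.
Sorption retards both mechanisms: v_R = v/R = 0.2568 m/day, D_R = D/R = 0.5012 m²/day.
Peak time from v_R²t² + 2D_R t − x² = 0: t = (√(D_R² + v_R²x²) − D_R)/v_R².
√(D_R² + v_R²x²) = √(0.5012² + 0.2568² × 42.0²) = 10.80; v_R² = 0.06595.
t = (10.80 − 0.5012)/0.06595 = 156 days.

156 days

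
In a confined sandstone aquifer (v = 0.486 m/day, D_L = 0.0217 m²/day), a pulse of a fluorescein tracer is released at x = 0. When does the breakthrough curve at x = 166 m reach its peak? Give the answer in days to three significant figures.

341 days

For the 1D instantaneous-source solution, setting ∂C/∂t = 0 at fixed x gives v²t² + 2Dt − x² = 0, so t = (√(D² + v²x²) − D)/v².
√(D² + v²x²) = √(0.0217² + 0.486² × 166²) = 80.68; v² = 0.236196.
t = (80.68 − 0.0217)/0.236196 = 341 days (vs. the pure-advection estimate x/v = 342 d).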